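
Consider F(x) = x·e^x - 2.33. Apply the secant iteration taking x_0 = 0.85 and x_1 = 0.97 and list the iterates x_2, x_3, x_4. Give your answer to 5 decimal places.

F(0.85) = -0.3413002, F(0.97) = 0.2288061
x_2 = 0.9700000 − 0.2288061·(0.9700000 − 0.8500000) / (0.2288061 − (-0.3413002)) = 0.9700000 − (0.0274567)/(0.5701063) = 0.9218393
F(0.9218393) = -0.0125791
x_3 = 0.9218393 − (-0.0125791)·(0.9218393 − 0.9700000) / (-0.0125791 − 0.2288061) = 0.9218393 − (0.0006058)/(-0.2413853) = 0.9243490
F(0.9243490) = -0.0004305
x_4 = 0.9243490 − (-0.0004305)·(0.9243490 − 0.9218393) / (-0.0004305 − (-0.0125791)) = 0.9243490 − (-0.0000011)/(0.0121487) = 0.9244380

0.92184, 0.92435, 0.92444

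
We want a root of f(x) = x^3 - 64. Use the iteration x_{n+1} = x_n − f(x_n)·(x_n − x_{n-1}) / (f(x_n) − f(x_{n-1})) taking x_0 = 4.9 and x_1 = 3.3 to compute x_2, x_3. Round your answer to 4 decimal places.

f(4.9) = 53.649000, f(3.3) = -28.063000
x_2 = 3.300000 − (-28.063000)·(3.300000 − 4.900000) / (-28.063000 − 53.649000) = 3.300000 − (44.900800)/(-81.712000) = 3.849501
f(3.849501) = -6.955575
x_3 = 3.849501 − (-6.955575)·(3.849501 − 3.300000) / (-6.955575 − (-28.063000)) = 3.849501 − (-3.822093)/(21.107425) = 4.030579

3.8495, 4.0306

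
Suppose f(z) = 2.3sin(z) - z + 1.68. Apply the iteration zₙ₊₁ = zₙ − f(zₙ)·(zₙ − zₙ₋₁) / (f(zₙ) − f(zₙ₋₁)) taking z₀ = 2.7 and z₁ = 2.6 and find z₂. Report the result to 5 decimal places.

2.68777

f(2.7) = -0.0370263, f(2.6) = 0.2656532
z₂ = 2.6000000 − 0.2656532·(2.6000000 − 2.7000000) / (0.2656532 − (-0.0370263)) = 2.6000000 − (-0.0265653)/(0.3026794) = 2.6877672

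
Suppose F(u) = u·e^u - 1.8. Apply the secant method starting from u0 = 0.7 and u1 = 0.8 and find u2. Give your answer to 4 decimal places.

0.8053

F(0.7) = -0.390373, F(0.8) = -0.019567
u2 = 0.800000 − (-0.019567)·(0.800000 − 0.700000) / (-0.019567 − (-0.390373)) = 0.800000 − (-0.001957)/(0.370806) = 0.805277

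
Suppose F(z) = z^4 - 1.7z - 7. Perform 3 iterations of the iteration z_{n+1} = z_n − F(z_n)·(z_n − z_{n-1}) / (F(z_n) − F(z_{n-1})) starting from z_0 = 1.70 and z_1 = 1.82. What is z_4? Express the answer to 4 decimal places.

F(1.70) = -1.537900, F(1.82) = 0.877994
z_2 = 1.820000 − 0.877994·(1.820000 − 1.700000) / (0.877994 − (-1.537900)) = 1.820000 − (0.105359)/(2.415894) = 1.776389
F(1.776389) = -0.062313
z_3 = 1.776389 − (-0.062313)·(1.776389 − 1.820000) / (-0.062313 − 0.877994) = 1.776389 − (0.002718)/(-0.940307) = 1.779279
F(1.779279) = -0.002267
z_4 = 1.779279 − (-0.002267)·(1.779279 − 1.776389) / (-0.002267 − (-0.062313)) = 1.779279 − (-0.000007)/(0.060046) = 1.779388

1.7794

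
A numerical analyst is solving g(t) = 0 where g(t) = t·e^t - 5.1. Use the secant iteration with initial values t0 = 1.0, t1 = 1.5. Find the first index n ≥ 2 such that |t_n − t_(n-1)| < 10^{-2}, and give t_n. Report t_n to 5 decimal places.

n = 4, t_n = 1.33817

g(1.0) = -2.3817182, g(1.5) = 1.6225336
t2 = 1.5000000 − 1.6225336·(0.5000000)/(4.0042518) = 1.2973987;  |Δ| = 0.2026013
g(1.2973987) = -0.3518272
t3 = 1.2973987 − (-0.3518272)·(-0.2026013)/(-1.9743608) = 1.3335018;  |Δ| = 0.0361032
g(1.3335018) = -0.0402846
t4 = 1.3335018 − (-0.0402846)·(0.0361032)/(0.3115426) = 1.3381702;  |Δ| = 0.0046684
|t4 − t3| = 0.0046684 < 10^{-2}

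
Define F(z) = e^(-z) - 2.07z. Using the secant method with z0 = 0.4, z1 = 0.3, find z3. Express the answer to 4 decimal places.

F(0.4) = -0.157680, F(0.3) = 0.119818
z2 = 0.300000 − 0.119818·(0.300000 − 0.400000) / (0.119818 − (-0.157680)) = 0.300000 − (-0.011982)/(0.277498) = 0.343178
F(0.343178) = -0.000867
z3 = 0.343178 − (-0.000867)·(0.343178 − 0.300000) / (-0.000867 − 0.119818) = 0.343178 − (-0.000037)/(-0.120685) = 0.342868

0.3429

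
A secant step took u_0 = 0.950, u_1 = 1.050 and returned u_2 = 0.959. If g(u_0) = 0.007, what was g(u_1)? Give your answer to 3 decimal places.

-0.071

The secant line through (0.950, 0.007) and (1.050, g(u_1)) crosses zero at u_2 = 0.959.
So (0.950, 0.007), (1.050, g(u_1)), (0.959, 0) are collinear:
g(u_1) = 0.007 · (1.050 − 0.959) / (0.950 − 0.959) = 0.007 · (0.09100)/(-0.00900) = -0.07078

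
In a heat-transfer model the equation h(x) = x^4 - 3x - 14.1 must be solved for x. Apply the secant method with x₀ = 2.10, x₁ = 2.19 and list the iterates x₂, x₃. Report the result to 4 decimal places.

h(2.10) = -0.951900, h(2.19) = 2.332575
x₂ = 2.190000 − 2.332575·(2.190000 − 2.100000) / (2.332575 − (-0.951900)) = 2.190000 − (0.209932)/(3.284475) = 2.126084
h(2.126084) = -0.045758
x₃ = 2.126084 − (-0.045758)·(2.126084 − 2.190000) / (-0.045758 − 2.332575) = 2.126084 − (0.002925)/(-2.378333) = 2.127313

2.1261, 2.1273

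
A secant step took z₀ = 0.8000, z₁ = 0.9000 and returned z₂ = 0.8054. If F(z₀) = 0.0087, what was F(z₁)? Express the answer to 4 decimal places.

The secant line through (0.8000, 0.0087) and (0.9000, F(z₁)) crosses zero at z₂ = 0.8054.
So (0.8000, 0.0087), (0.9000, F(z₁)), (0.8054, 0) are collinear:
F(z₁) = 0.0087 · (0.9000 − 0.8054) / (0.8000 − 0.8054) = 0.0087 · (0.094600)/(-0.005400) = -0.152411

-0.1524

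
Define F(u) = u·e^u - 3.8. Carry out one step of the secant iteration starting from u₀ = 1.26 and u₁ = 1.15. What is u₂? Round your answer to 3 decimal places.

F(1.26) = 0.64203, F(1.15) = -0.16808
u₂ = 1.15000 − (-0.16808)·(1.15000 − 1.26000) / (-0.16808 − 0.64203) = 1.15000 − (0.01849)/(-0.81011) = 1.17282

1.173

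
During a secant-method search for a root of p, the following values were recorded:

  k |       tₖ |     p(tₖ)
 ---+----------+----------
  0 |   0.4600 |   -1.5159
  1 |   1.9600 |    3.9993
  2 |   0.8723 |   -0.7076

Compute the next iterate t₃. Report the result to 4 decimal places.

1.0358

t₃ = 0.8723 − (-0.7076)·(0.8723 − 1.9600) / (-0.7076 − 3.9993)
   = 0.8723 − (0.769657)/(-4.706900) = 1.035817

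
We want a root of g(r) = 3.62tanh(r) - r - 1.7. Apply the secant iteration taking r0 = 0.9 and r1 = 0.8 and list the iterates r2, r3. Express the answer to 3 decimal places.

g(0.9) = -0.00700, g(0.8) = -0.09619
r2 = 0.80000 − (-0.09619)·(0.80000 − 0.90000) / (-0.09619 − (-0.00700)) = 0.80000 − (0.00962)/(-0.08919) = 0.90785
g(0.90785) = -0.00109
r3 = 0.90785 − (-0.00109)·(0.90785 − 0.80000) / (-0.00109 − (-0.09619)) = 0.90785 − (-0.00012)/(0.09509) = 0.90909

0.908, 0.909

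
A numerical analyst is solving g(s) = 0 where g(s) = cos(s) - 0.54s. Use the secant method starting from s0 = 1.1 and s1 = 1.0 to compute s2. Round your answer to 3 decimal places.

1.000

g(1.1) = -0.14040, g(1.0) = 0.00030
s2 = 1.00000 − 0.00030·(1.00000 − 1.10000) / (0.00030 − (-0.14040)) = 1.00000 − (-0.00003)/(0.14071) = 1.00021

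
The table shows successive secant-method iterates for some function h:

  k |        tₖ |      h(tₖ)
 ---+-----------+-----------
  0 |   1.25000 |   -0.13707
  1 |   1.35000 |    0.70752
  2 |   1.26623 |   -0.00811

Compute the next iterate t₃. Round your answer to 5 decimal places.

1.26718

t₃ = 1.26623 − (-0.00811)·(1.26623 − 1.35000) / (-0.00811 − 0.70752)
   = 1.26623 − (0.0006794)/(-0.7156300) = 1.2671793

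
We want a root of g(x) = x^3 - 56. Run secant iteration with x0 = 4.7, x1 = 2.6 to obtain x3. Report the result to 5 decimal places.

3.95045

g(4.7) = 47.8230000, g(2.6) = -38.4240000
x2 = 2.6000000 − (-38.4240000)·(2.6000000 − 4.7000000) / (-38.4240000 − 47.8230000) = 2.6000000 − (80.6904000)/(-86.2470000) = 3.5355734
g(3.5355734) = -11.8043447
x3 = 3.5355734 − (-11.8043447)·(3.5355734 − 2.6000000) / (-11.8043447 − (-38.4240000)) = 3.5355734 − (-11.0438310)/(26.6196553) = 3.9504485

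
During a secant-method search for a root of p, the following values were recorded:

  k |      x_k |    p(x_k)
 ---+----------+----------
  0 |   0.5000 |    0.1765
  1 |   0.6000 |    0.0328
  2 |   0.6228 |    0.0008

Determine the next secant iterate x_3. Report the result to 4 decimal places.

x_3 = 0.6228 − 0.0008·(0.6228 − 0.6000) / (0.0008 − 0.0328)
   = 0.6228 − (0.000018)/(-0.032000) = 0.623370

0.6234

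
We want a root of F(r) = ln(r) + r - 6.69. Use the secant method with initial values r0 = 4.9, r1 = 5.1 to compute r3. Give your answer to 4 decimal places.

5.0672

F(4.9) = -0.200765, F(5.1) = 0.039241
r2 = 5.100000 − 0.039241·(5.100000 − 4.900000) / (0.039241 − (-0.200765)) = 5.100000 − (0.007848)/(0.240005) = 5.067300
F(5.067300) = 0.000108
r3 = 5.067300 − 0.000108·(5.067300 − 5.100000) / (0.000108 − 0.039241) = 5.067300 − (-0.000004)/(-0.039132) = 5.067210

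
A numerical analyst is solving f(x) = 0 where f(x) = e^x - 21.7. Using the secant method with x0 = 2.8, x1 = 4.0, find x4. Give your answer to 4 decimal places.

f(2.8) = -5.255353, f(4.0) = 32.898150
x2 = 4.000000 − 32.898150·(4.000000 − 2.800000) / (32.898150 − (-5.255353)) = 4.000000 − (39.477780)/(38.153503) = 2.965291
f(2.965291) = -2.299656
x3 = 2.965291 − (-2.299656)·(2.965291 − 4.000000) / (-2.299656 − 32.898150) = 2.965291 − (2.379475)/(-35.197806) = 3.032894
f(3.032894) = -0.942788
x4 = 3.032894 − (-0.942788)·(3.032894 − 2.965291) / (-0.942788 − (-2.299656)) = 3.032894 − (-0.063735)/(1.356867) = 3.079866

3.0799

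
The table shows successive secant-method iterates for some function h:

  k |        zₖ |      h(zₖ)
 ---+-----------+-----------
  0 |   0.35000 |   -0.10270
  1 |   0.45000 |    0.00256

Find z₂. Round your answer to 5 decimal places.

0.44757

z₂ = 0.45000 − 0.00256·(0.45000 − 0.35000) / (0.00256 − (-0.10270))
   = 0.45000 − (0.0002560)/(0.1052600) = 0.4475679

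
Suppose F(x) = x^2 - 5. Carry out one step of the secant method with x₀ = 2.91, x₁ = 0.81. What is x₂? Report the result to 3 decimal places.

1.978

F(2.91) = 3.46810, F(0.81) = -4.34390
x₂ = 0.81000 − (-4.34390)·(0.81000 − 2.91000) / (-4.34390 − 3.46810) = 0.81000 − (9.12219)/(-7.81200) = 1.97772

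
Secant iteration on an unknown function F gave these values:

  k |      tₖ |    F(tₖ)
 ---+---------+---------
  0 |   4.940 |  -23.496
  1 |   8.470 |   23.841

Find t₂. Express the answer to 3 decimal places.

6.692

t₂ = 8.470 − 23.841·(8.470 − 4.940) / (23.841 − (-23.496))
   = 8.470 − (84.15873)/(47.33700) = 6.69214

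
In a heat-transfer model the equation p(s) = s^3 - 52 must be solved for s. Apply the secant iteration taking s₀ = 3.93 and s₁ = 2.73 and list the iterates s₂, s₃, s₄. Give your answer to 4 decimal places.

3.6713, 3.7526, 3.7322

p(3.93) = 8.698457, p(2.73) = -31.653583
s₂ = 2.730000 − (-31.653583)·(2.730000 − 3.930000) / (-31.653583 − 8.698457) = 2.730000 − (37.984300)/(-40.352040) = 3.671323
p(3.671323) = -2.515663
s₃ = 3.671323 − (-2.515663)·(3.671323 − 2.730000) / (-2.515663 − (-31.653583)) = 3.671323 − (-2.368052)/(29.137920) = 3.752593
p(3.752593) = 0.843858
s₄ = 3.752593 − 0.843858·(3.752593 − 3.671323) / (0.843858 − (-2.515663)) = 3.752593 − (0.068581)/(3.359521) = 3.732180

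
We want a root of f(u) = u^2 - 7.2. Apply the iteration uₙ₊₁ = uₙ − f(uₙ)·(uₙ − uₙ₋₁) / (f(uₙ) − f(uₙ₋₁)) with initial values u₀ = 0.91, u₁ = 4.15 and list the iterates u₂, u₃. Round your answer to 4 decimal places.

f(0.91) = -6.371900, f(4.15) = 10.022500
u₂ = 4.150000 − 10.022500·(4.150000 − 0.910000) / (10.022500 − (-6.371900)) = 4.150000 − (32.472900)/(16.394400) = 2.169269
f(2.169269) = -2.494273
u₃ = 2.169269 − (-2.494273)·(2.169269 − 4.150000) / (-2.494273 − 10.022500) = 2.169269 − (4.940484)/(-12.516773) = 2.563978

2.1693, 2.5640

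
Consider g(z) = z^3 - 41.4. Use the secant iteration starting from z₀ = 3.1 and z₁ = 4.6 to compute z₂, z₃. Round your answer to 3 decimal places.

3.358, 3.432

g(3.1) = -11.60900, g(4.6) = 55.93600
z₂ = 4.60000 − 55.93600·(4.60000 − 3.10000) / (55.93600 − (-11.60900)) = 4.60000 − (83.90400)/(67.54500) = 3.35781
g(3.35781) = -3.54121
z₃ = 3.35781 − (-3.54121)·(3.35781 − 4.60000) / (-3.54121 − 55.93600) = 3.35781 − (4.39887)/(-59.47721) = 3.43176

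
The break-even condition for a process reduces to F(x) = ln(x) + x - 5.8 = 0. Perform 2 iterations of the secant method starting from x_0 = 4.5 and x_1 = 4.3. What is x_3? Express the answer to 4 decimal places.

F(4.5) = 0.204077, F(4.3) = -0.041385
x_2 = 4.300000 − (-0.041385)·(4.300000 − 4.500000) / (-0.041385 − 0.204077) = 4.300000 − (0.008277)/(-0.245462) = 4.333720
F(4.333720) = 0.000146
x_3 = 4.333720 − 0.000146·(4.333720 − 4.300000) / (0.000146 − (-0.041385)) = 4.333720 − (0.000005)/(0.041531) = 4.333601

4.3336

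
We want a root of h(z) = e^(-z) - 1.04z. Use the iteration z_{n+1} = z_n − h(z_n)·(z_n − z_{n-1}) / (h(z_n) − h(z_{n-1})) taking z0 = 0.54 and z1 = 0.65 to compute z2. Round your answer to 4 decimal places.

0.5533

h(0.54) = 0.021148, h(0.65) = -0.153954
z2 = 0.650000 − (-0.153954)·(0.650000 − 0.540000) / (-0.153954 − 0.021148) = 0.650000 − (-0.016935)/(-0.175102) = 0.553285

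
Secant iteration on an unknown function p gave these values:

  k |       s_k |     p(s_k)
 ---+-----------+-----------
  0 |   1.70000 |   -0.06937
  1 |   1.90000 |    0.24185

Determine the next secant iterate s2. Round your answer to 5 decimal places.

1.74458

s2 = 1.90000 − 0.24185·(1.90000 − 1.70000) / (0.24185 − (-0.06937))
   = 1.90000 − (0.0483700)/(0.3112200) = 1.7445794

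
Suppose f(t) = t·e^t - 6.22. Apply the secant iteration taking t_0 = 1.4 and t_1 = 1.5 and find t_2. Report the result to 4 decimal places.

f(1.4) = -0.542720, f(1.5) = 0.502534
t_2 = 1.500000 − 0.502534·(1.500000 − 1.400000) / (0.502534 − (-0.542720)) = 1.500000 − (0.050253)/(1.045254) = 1.451922

1.4519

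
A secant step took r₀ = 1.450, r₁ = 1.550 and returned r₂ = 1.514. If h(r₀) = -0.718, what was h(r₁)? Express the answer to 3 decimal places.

The secant line through (1.450, -0.718) and (1.550, h(r₁)) crosses zero at r₂ = 1.514.
So (1.450, -0.718), (1.550, h(r₁)), (1.514, 0) are collinear:
h(r₁) = -0.718 · (1.550 − 1.514) / (1.450 − 1.514) = -0.718 · (0.03600)/(-0.06400) = 0.40387

0.404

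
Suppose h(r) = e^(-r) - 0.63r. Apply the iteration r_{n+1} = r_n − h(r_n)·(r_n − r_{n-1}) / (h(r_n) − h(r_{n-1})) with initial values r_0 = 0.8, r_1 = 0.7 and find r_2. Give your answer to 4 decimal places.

0.7504

h(0.8) = -0.054671, h(0.7) = 0.055585
r_2 = 0.700000 − 0.055585·(0.700000 − 0.800000) / (0.055585 − (-0.054671)) = 0.700000 − (-0.005559)/(0.110256) = 0.750415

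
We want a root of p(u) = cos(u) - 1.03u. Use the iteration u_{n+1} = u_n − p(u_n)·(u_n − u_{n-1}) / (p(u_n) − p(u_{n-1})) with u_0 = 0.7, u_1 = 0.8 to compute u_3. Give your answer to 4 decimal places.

p(0.7) = 0.043842, p(0.8) = -0.127293
u_2 = 0.800000 − (-0.127293)·(0.800000 − 0.700000) / (-0.127293 − 0.043842) = 0.800000 − (-0.012729)/(-0.171135) = 0.725618
p(0.725618) = 0.000702
u_3 = 0.725618 − 0.000702·(0.725618 − 0.800000) / (0.000702 − (-0.127293)) = 0.725618 − (-0.000052)/(0.127996) = 0.726026

0.7260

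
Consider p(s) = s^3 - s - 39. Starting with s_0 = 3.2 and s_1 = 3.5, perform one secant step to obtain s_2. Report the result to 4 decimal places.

p(3.2) = -9.432000, p(3.5) = 0.375000
s_2 = 3.500000 − 0.375000·(3.500000 − 3.200000) / (0.375000 − (-9.432000)) = 3.500000 − (0.112500)/(9.807000) = 3.488529

3.4885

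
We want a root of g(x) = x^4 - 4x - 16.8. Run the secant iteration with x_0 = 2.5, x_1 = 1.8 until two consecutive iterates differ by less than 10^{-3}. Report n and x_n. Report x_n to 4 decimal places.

n = 6, x_n = 2.2541

g(2.5) = 12.262500, g(1.8) = -13.502400
x_2 = 1.800000 − (-13.502400)·(-0.700000)/(-25.764900) = 2.166843;  |Δ| = 0.366843
g(2.166843) = -3.422379
x_3 = 2.166843 − (-3.422379)·(0.366843)/(10.080021) = 2.291394;  |Δ| = 0.124551
g(2.291394) = 1.602043
x_4 = 2.291394 − 1.602043·(0.124551)/(5.024422) = 2.251681;  |Δ| = 0.039713
g(2.251681) = -0.101141
x_5 = 2.251681 − (-0.101141)·(-0.039713)/(-1.703184) = 2.254039;  |Δ| = 0.002358
g(2.254039) = -0.002713
x_6 = 2.254039 − (-0.002713)·(0.002358)/(0.098427) = 2.254104;  |Δ| = 0.000065
|x_6 − x_5| = 0.000065 < 10^{-3}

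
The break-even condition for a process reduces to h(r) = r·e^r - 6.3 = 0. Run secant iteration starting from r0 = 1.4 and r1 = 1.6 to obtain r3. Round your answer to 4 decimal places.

1.4607

h(1.4) = -0.622720, h(1.6) = 1.624852
r2 = 1.600000 − 1.624852·(1.600000 − 1.400000) / (1.624852 − (-0.622720)) = 1.600000 − (0.324970)/(2.247572) = 1.455413
h(1.455413) = -0.061734
r3 = 1.455413 − (-0.061734)·(1.455413 − 1.600000) / (-0.061734 − 1.624852) = 1.455413 − (0.008926)/(-1.686586) = 1.460705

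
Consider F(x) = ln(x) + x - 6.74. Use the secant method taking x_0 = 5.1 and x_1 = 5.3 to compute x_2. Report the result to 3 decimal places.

F(5.1) = -0.01076, F(5.3) = 0.22771
x_2 = 5.30000 − 0.22771·(5.30000 − 5.10000) / (0.22771 − (-0.01076)) = 5.30000 − (0.04554)/(0.23847) = 5.10902

5.109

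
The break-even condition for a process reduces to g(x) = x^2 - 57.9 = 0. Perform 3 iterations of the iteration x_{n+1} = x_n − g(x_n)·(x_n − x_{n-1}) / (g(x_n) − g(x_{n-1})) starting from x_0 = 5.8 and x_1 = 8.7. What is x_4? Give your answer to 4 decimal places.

g(5.8) = -24.260000, g(8.7) = 17.790000
x_2 = 8.700000 − 17.790000·(8.700000 − 5.800000) / (17.790000 − (-24.260000)) = 8.700000 − (51.591000)/(42.050000) = 7.473103
g(7.473103) = -2.052725
x_3 = 7.473103 − (-2.052725)·(7.473103 − 8.700000) / (-2.052725 − 17.790000) = 7.473103 − (2.518481)/(-19.842725) = 7.600026
g(7.600026) = -0.139611
x_4 = 7.600026 − (-0.139611)·(7.600026 − 7.473103) / (-0.139611 − (-2.052725)) = 7.600026 − (-0.017720)/(1.913114) = 7.609288

7.6093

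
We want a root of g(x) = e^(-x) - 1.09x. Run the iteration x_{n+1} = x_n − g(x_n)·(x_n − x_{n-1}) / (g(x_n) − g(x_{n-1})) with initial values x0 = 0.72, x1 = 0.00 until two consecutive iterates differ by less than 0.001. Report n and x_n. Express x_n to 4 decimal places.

n = 5, x_n = 0.5365

g(0.72) = -0.298048, g(0.00) = 1.000000
x2 = 0.000000 − 1.000000·(-0.720000)/(1.298048) = 0.554679;  |Δ| = 0.554679
g(0.554679) = -0.030344
x3 = 0.554679 − (-0.030344)·(0.554679)/(-1.030344) = 0.538344;  |Δ| = 0.016335
g(0.538344) = -0.003080
x4 = 0.538344 − (-0.003080)·(-0.016335)/(0.027263) = 0.536498;  |Δ| = 0.001846
g(0.536498) = 0.000010
x5 = 0.536498 − 0.000010·(-0.001846)/(0.003090) = 0.536504;  |Δ| = 0.000006
|x5 − x4| = 0.000006 < 0.001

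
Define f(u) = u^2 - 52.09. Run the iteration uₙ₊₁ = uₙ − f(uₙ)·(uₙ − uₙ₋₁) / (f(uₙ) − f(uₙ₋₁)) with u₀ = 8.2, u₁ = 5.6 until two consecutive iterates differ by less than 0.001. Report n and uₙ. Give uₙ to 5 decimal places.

f(8.2) = 15.1500000, f(5.6) = -20.7300000
u₂ = 5.6000000 − (-20.7300000)·(-2.6000000)/(-35.8800000) = 7.1021739;  |Δ| = 1.5021739
f(7.1021739) = -1.6491257
u₃ = 7.1021739 − (-1.6491257)·(1.5021739)/(19.0808743) = 7.2320041;  |Δ| = 0.1298302
f(7.2320041) = 0.2118834
u₄ = 7.2320041 − 0.2118834·(0.1298302)/(1.8610091) = 7.2172224;  |Δ| = 0.0147817
f(7.2172224) = -0.0017006
u₅ = 7.2172224 − (-0.0017006)·(-0.0147817)/(-0.2135840) = 7.2173401;  |Δ| = 0.0001177
|u₅ − u₄| = 0.0001177 < 0.001

n = 5, uₙ = 7.21734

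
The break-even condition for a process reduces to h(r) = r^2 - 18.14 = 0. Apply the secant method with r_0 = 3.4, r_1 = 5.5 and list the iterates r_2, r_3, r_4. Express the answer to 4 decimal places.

4.1393, 4.2437, 4.2593

h(3.4) = -6.580000, h(5.5) = 12.110000
r_2 = 5.500000 − 12.110000·(5.500000 − 3.400000) / (12.110000 − (-6.580000)) = 5.500000 − (25.431000)/(18.690000) = 4.139326
h(4.139326) = -1.005982
r_3 = 4.139326 − (-1.005982)·(4.139326 − 5.500000) / (-1.005982 − 12.110000) = 4.139326 − (1.368813)/(-13.115982) = 4.243688
h(4.243688) = -0.131112
r_4 = 4.243688 − (-0.131112)·(4.243688 − 4.139326) / (-0.131112 − (-1.005982)) = 4.243688 − (-0.013683)/(0.874870) = 4.259328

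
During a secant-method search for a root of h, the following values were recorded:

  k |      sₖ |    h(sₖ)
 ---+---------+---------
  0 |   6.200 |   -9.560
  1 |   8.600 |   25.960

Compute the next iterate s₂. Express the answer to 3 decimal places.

s₂ = 8.600 − 25.960·(8.600 − 6.200) / (25.960 − (-9.560))
   = 8.600 − (62.30400)/(35.52000) = 6.84595

6.846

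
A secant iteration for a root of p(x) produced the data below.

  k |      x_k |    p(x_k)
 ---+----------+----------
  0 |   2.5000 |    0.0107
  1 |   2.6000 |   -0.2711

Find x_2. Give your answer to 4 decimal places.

2.5038

x_2 = 2.6000 − (-0.2711)·(2.6000 − 2.5000) / (-0.2711 − 0.0107)
   = 2.6000 − (-0.027110)/(-0.281800) = 2.503797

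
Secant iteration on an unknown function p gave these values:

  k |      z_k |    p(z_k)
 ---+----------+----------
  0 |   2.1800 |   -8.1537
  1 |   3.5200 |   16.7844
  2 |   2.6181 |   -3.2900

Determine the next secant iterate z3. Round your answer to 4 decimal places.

2.7659

z3 = 2.6181 − (-3.2900)·(2.6181 − 3.5200) / (-3.2900 − 16.7844)
   = 2.6181 − (2.967251)/(-20.074400) = 2.765913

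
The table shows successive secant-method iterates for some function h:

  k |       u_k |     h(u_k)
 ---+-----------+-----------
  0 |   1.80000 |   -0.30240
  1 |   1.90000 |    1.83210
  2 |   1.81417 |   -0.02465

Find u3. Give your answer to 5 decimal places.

1.81531

u3 = 1.81417 − (-0.02465)·(1.81417 − 1.90000) / (-0.02465 − 1.83210)
   = 1.81417 − (0.0021157)/(-1.8567500) = 1.8153095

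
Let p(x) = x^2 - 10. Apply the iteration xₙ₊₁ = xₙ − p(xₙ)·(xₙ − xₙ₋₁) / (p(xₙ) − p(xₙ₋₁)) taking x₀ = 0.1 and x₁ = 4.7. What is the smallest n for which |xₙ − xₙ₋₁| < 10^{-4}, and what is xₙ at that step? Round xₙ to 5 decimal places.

n = 7, xₙ = 3.16228

p(0.1) = -9.9900000, p(4.7) = 12.0900000
x₂ = 4.7000000 − 12.0900000·(4.6000000)/(22.0800000) = 2.1812500;  |Δ| = 2.5187500
p(2.1812500) = -5.2421484
x₃ = 2.1812500 − (-5.2421484)·(-2.5187500)/(-17.3321484) = 2.9430518;  |Δ| = 0.7618018
p(2.9430518) = -1.3384463
x₄ = 2.9430518 − (-1.3384463)·(0.7618018)/(3.9037022) = 3.2042476;  |Δ| = 0.2611958
p(3.2042476) = 0.2672027
x₅ = 3.2042476 − 0.2672027·(0.2611958)/(1.6056490) = 3.1607809;  |Δ| = 0.0434667
p(3.1607809) = -0.0094640
x₆ = 3.1607809 − (-0.0094640)·(-0.0434667)/(-0.2766667) = 3.1622678;  |Δ| = 0.0014869
p(3.1622678) = -0.0000624
x₇ = 3.1622678 − (-0.0000624)·(0.0014869)/(0.0094015) = 3.1622777;  |Δ| = 0.0000099
|x₇ − x₆| = 0.0000099 < 10^{-4}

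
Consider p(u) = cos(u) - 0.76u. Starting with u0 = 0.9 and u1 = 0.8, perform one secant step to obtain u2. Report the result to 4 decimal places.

p(0.9) = -0.062390, p(0.8) = 0.088707
u2 = 0.800000 − 0.088707·(0.800000 − 0.900000) / (0.088707 − (-0.062390)) = 0.800000 − (-0.008871)/(0.151097) = 0.858709

0.8587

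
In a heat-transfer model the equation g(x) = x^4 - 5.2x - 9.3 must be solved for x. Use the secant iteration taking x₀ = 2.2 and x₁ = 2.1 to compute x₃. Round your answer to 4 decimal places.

2.1238

g(2.2) = 2.685600, g(2.1) = -0.771900
x₂ = 2.100000 − (-0.771900)·(2.100000 − 2.200000) / (-0.771900 − 2.685600) = 2.100000 − (0.077190)/(-3.457500) = 2.122325
g(2.122325) = -0.047689
x₃ = 2.122325 − (-0.047689)·(2.122325 − 2.100000) / (-0.047689 − (-0.771900)) = 2.122325 − (-0.001065)/(0.724211) = 2.123795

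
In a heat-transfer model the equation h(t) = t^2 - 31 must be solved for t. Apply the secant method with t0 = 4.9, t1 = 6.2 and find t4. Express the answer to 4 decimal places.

5.5678

h(4.9) = -6.990000, h(6.2) = 7.440000
t2 = 6.200000 − 7.440000·(6.200000 − 4.900000) / (7.440000 − (-6.990000)) = 6.200000 − (9.672000)/(14.430000) = 5.529730
h(5.529730) = -0.422089
t3 = 5.529730 − (-0.422089)·(5.529730 − 6.200000) / (-0.422089 − 7.440000) = 5.529730 − (0.282914)/(-7.862089) = 5.565714
h(5.565714) = -0.022824
t4 = 5.565714 − (-0.022824)·(5.565714 − 5.529730) / (-0.022824 − (-0.422089)) = 5.565714 − (-0.000821)/(0.399265) = 5.567771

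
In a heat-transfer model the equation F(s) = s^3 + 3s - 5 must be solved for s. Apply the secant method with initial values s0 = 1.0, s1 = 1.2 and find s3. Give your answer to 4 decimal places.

1.1541

F(1.0) = -1.000000, F(1.2) = 0.328000
s2 = 1.200000 − 0.328000·(1.200000 − 1.000000) / (0.328000 − (-1.000000)) = 1.200000 − (0.065600)/(1.328000) = 1.150602
F(1.150602) = -0.024926
s3 = 1.150602 − (-0.024926)·(1.150602 − 1.200000) / (-0.024926 − 0.328000) = 1.150602 − (0.001231)/(-0.352926) = 1.154091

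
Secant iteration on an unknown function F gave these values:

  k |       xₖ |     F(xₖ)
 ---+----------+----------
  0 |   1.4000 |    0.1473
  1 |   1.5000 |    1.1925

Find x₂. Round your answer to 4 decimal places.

x₂ = 1.5000 − 1.1925·(1.5000 − 1.4000) / (1.1925 − 0.1473)
   = 1.5000 − (0.119250)/(1.045200) = 1.385907

1.3859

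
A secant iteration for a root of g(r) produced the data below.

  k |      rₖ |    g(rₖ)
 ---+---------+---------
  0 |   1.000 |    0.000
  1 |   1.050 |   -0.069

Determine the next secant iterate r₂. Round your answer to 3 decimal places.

1.000

r₂ = 1.050 − (-0.069)·(1.050 − 1.000) / (-0.069 − 0.000)
   = 1.050 − (-0.00345)/(-0.06900) = 1.00000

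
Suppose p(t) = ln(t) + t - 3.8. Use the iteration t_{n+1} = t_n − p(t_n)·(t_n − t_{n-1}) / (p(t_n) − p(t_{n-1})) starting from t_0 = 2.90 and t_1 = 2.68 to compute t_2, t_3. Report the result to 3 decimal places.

p(2.90) = 0.16471, p(2.68) = -0.13418
t_2 = 2.68000 − (-0.13418)·(2.68000 − 2.90000) / (-0.13418 − 0.16471) = 2.68000 − (0.02952)/(-0.29889) = 2.77877
p(2.77877) = 0.00077
t_3 = 2.77877 − 0.00077·(2.77877 − 2.68000) / (0.00077 − (-0.13418)) = 2.77877 − (0.00008)/(0.13495) = 2.77820

2.779, 2.778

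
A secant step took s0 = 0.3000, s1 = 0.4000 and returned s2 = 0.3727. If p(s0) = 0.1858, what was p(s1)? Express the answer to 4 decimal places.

-0.0698

The secant line through (0.3000, 0.1858) and (0.4000, p(s1)) crosses zero at s2 = 0.3727.
So (0.3000, 0.1858), (0.4000, p(s1)), (0.3727, 0) are collinear:
p(s1) = 0.1858 · (0.4000 − 0.3727) / (0.3000 − 0.3727) = 0.1858 · (0.027300)/(-0.072700) = -0.069771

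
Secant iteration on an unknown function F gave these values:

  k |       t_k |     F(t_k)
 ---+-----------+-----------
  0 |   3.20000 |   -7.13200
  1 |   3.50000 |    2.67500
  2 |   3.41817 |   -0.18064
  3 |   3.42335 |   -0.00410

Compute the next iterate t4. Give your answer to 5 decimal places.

t4 = 3.42335 − (-0.00410)·(3.42335 − 3.41817) / (-0.00410 − (-0.18064))
   = 3.42335 − (-0.0000212)/(0.1765400) = 3.4234703

3.42347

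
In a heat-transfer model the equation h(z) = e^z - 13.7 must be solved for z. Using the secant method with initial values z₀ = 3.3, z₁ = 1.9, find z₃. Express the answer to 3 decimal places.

h(3.3) = 13.41264, h(1.9) = -7.01411
z₂ = 1.90000 − (-7.01411)·(1.90000 − 3.30000) / (-7.01411 − 13.41264) = 1.90000 − (9.81975)/(-20.42674) = 2.38073
h(2.38073) = -2.88721
z₃ = 2.38073 − (-2.88721)·(2.38073 − 1.90000) / (-2.88721 − (-7.01411)) = 2.38073 − (-1.38797)/(4.12690) = 2.71705

2.717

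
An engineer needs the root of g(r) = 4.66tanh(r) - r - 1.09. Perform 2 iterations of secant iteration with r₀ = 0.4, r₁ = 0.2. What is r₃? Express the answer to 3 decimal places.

0.310

g(0.4) = 0.28056, g(0.2) = -0.37023
r₂ = 0.20000 − (-0.37023)·(0.20000 − 0.40000) / (-0.37023 − 0.28056) = 0.20000 − (0.07405)/(-0.65079) = 0.31378
g(0.31378) = 0.01226
r₃ = 0.31378 − 0.01226·(0.31378 − 0.20000) / (0.01226 − (-0.37023)) = 0.31378 − (0.00139)/(0.38249) = 0.31013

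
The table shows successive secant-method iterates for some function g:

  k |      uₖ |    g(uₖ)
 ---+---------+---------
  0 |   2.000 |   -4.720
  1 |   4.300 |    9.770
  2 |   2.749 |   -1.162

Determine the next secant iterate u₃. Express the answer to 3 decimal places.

2.914

u₃ = 2.749 − (-1.162)·(2.749 − 4.300) / (-1.162 − 9.770)
   = 2.749 − (1.80226)/(-10.93200) = 2.91386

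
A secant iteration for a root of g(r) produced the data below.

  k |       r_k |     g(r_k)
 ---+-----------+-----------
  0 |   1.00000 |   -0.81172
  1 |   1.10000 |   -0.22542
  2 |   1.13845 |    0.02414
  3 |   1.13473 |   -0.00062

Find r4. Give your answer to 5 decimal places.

1.13482

r4 = 1.13473 − (-0.00062)·(1.13473 − 1.13845) / (-0.00062 − 0.02414)
   = 1.13473 − (0.0000023)/(-0.0247600) = 1.1348232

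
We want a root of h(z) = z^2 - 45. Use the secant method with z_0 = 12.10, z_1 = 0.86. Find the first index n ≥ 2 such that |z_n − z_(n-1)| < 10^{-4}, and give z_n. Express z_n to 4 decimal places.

h(12.10) = 101.410000, h(0.86) = -44.260400
z_2 = 0.860000 − (-44.260400)·(-11.240000)/(-145.670400) = 4.275154;  |Δ| = 3.415154
h(4.275154) = -26.723056
z_3 = 4.275154 − (-26.723056)·(3.415154)/(17.537344) = 9.479098;  |Δ| = 5.203944
h(9.479098) = 44.853305
z_4 = 9.479098 − 44.853305·(5.203944)/(71.576361) = 6.218048;  |Δ| = 3.261050
h(6.218048) = -6.335875
z_5 = 6.218048 − (-6.335875)·(-3.261050)/(-51.189180) = 6.621681;  |Δ| = 0.403632
h(6.621681) = -1.153346
z_6 = 6.621681 − (-1.153346)·(0.403632)/(5.182529) = 6.711507;  |Δ| = 0.089826
h(6.711507) = 0.044326
z_7 = 6.711507 − 0.044326·(0.089826)/(1.197672) = 6.708182;  |Δ| = 0.003324
h(6.708182) = -0.000288
z_8 = 6.708182 − (-0.000288)·(-0.003324)/(-0.044613) = 6.708204;  |Δ| = 0.000021
|z_8 − z_7| = 0.000021 < 10^{-4}

n = 8, z_n = 6.7082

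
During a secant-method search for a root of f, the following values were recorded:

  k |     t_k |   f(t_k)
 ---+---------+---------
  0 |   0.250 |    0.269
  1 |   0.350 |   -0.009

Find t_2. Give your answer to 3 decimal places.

t_2 = 0.350 − (-0.009)·(0.350 − 0.250) / (-0.009 − 0.269)
   = 0.350 − (-0.00090)/(-0.27800) = 0.34676

0.347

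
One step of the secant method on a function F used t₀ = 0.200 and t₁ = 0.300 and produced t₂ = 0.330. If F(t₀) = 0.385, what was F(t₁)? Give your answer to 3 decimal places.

0.089

The secant line through (0.200, 0.385) and (0.300, F(t₁)) crosses zero at t₂ = 0.330.
So (0.200, 0.385), (0.300, F(t₁)), (0.330, 0) are collinear:
F(t₁) = 0.385 · (0.300 − 0.330) / (0.200 − 0.330) = 0.385 · (-0.03000)/(-0.13000) = 0.08885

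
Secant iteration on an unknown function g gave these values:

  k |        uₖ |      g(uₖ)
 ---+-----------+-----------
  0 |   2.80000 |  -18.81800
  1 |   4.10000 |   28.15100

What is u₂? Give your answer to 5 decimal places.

3.32084

u₂ = 4.10000 − 28.15100·(4.10000 − 2.80000) / (28.15100 − (-18.81800))
   = 4.10000 − (36.5963000)/(46.9690000) = 3.3208414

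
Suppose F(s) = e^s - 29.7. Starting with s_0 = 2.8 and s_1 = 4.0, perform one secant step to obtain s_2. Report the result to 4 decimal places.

F(2.8) = -13.255353, F(4.0) = 24.898150
s_2 = 4.000000 − 24.898150·(4.000000 − 2.800000) / (24.898150 − (-13.255353)) = 4.000000 − (29.877780)/(38.153503) = 3.216906

3.2169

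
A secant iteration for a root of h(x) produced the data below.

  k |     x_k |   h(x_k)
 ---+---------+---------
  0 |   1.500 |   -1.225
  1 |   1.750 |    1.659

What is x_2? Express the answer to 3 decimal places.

x_2 = 1.750 − 1.659·(1.750 − 1.500) / (1.659 − (-1.225))
   = 1.750 − (0.41475)/(2.88400) = 1.60619

1.606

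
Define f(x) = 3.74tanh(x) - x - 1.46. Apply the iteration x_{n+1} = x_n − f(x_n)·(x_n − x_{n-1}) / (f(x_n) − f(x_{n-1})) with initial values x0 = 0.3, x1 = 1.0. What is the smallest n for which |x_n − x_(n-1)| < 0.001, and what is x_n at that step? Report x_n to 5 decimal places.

n = 6, x_n = 0.63183

f(0.3) = -0.6704908, f(1.0) = 0.3883621
x2 = 1.0000000 − 0.3883621·(0.7000000)/(1.0588530) = 0.7432566;  |Δ| = 0.2567434
f(0.7432566) = 0.1570899
x3 = 0.7432566 − 0.1570899·(-0.2567434)/(-0.2312722) = 0.5688656;  |Δ| = 0.1743910
f(0.5688656) = -0.1045396
x4 = 0.5688656 − (-0.1045396)·(-0.1743910)/(-0.2616295) = 0.6385472;  |Δ| = 0.0696816
f(0.6385472) = 0.0104745
x5 = 0.6385472 − 0.0104745·(0.0696816)/(0.1150141) = 0.6322012;  |Δ| = 0.0063460
f(0.6322012) = 0.0005758
x6 = 0.6322012 − 0.0005758·(-0.0063460)/(-0.0098987) = 0.6318320;  |Δ| = 0.0003692
|x6 − x5| = 0.0003692 < 0.001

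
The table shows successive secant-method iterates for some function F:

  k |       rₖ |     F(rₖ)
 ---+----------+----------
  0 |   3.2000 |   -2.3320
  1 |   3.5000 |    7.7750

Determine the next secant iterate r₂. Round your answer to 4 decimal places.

3.2692

r₂ = 3.5000 − 7.7750·(3.5000 − 3.2000) / (7.7750 − (-2.3320))
   = 3.5000 − (2.332500)/(10.107000) = 3.269219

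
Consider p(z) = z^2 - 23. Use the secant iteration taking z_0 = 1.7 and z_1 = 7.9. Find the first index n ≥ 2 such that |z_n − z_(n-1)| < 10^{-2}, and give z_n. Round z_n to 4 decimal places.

p(1.7) = -20.110000, p(7.9) = 39.410000
z_2 = 7.900000 − 39.410000·(6.200000)/(59.520000) = 3.794792;  |Δ| = 4.105208
p(3.794792) = -8.599556
z_3 = 3.794792 − (-8.599556)·(-4.105208)/(-48.009556) = 4.530124;  |Δ| = 0.735332
p(4.530124) = -2.477978
z_4 = 4.530124 − (-2.477978)·(0.735332)/(6.121578) = 4.827782;  |Δ| = 0.297658
p(4.827782) = 0.307478
z_5 = 4.827782 − 0.307478·(0.297658)/(2.785456) = 4.794924;  |Δ| = 0.032858
p(4.794924) = -0.008701
z_6 = 4.794924 − (-0.008701)·(-0.032858)/(-0.316179) = 4.795829;  |Δ| = 0.000904
|z_6 − z_5| = 0.000904 < 10^{-2}

n = 6, z_n = 4.7958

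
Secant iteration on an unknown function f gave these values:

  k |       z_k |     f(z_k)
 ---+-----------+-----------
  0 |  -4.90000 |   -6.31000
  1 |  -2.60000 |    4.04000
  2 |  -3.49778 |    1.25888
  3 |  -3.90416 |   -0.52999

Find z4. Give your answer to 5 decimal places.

-3.78376

z4 = -3.90416 − (-0.52999)·(-3.90416 − (-3.49778)) / (-0.52999 − 1.25888)
   = -3.90416 − (0.2153773)/(-1.7888700) = -3.7837615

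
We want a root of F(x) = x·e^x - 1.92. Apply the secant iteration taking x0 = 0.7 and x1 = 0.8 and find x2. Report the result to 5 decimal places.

0.83764

F(0.7) = -0.5103731, F(0.8) = -0.1395673
x2 = 0.8000000 − (-0.1395673)·(0.8000000 − 0.7000000) / (-0.1395673 − (-0.5103731)) = 0.8000000 − (-0.0139567)/(0.3708058) = 0.8376389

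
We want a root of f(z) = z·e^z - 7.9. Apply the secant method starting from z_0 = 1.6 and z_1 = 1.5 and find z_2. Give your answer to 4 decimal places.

1.5979

f(1.6) = 0.024852, f(1.5) = -1.177466
z_2 = 1.500000 − (-1.177466)·(1.500000 − 1.600000) / (-1.177466 − 0.024852) = 1.500000 − (0.117747)/(-1.202318) = 1.597933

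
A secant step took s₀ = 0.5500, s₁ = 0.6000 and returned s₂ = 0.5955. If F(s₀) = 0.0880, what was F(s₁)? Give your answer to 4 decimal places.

-0.0087

The secant line through (0.5500, 0.0880) and (0.6000, F(s₁)) crosses zero at s₂ = 0.5955.
So (0.5500, 0.0880), (0.6000, F(s₁)), (0.5955, 0) are collinear:
F(s₁) = 0.0880 · (0.6000 − 0.5955) / (0.5500 − 0.5955) = 0.0880 · (0.004500)/(-0.045500) = -0.008703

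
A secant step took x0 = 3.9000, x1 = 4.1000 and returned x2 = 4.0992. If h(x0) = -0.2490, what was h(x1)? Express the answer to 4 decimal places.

0.0010

The secant line through (3.9000, -0.2490) and (4.1000, h(x1)) crosses zero at x2 = 4.0992.
So (3.9000, -0.2490), (4.1000, h(x1)), (4.0992, 0) are collinear:
h(x1) = -0.2490 · (4.1000 − 4.0992) / (3.9000 − 4.0992) = -0.2490 · (0.000800)/(-0.199200) = 0.001000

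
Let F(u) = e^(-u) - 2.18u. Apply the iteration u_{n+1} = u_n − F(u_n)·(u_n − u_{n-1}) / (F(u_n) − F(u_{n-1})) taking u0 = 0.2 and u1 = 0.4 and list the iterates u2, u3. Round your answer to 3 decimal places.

0.331, 0.330

F(0.2) = 0.38273, F(0.4) = -0.20168
u2 = 0.40000 − (-0.20168)·(0.40000 − 0.20000) / (-0.20168 − 0.38273) = 0.40000 − (-0.04034)/(-0.58441) = 0.33098
F(0.33098) = -0.00332
u3 = 0.33098 − (-0.00332)·(0.33098 − 0.40000) / (-0.00332 − (-0.20168)) = 0.33098 − (0.00023)/(0.19836) = 0.32983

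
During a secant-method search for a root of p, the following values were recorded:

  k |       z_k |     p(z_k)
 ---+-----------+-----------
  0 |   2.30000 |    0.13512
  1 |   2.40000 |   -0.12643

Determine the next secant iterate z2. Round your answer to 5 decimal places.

z2 = 2.40000 − (-0.12643)·(2.40000 − 2.30000) / (-0.12643 − 0.13512)
   = 2.40000 − (-0.0126430)/(-0.2615500) = 2.3516613

2.35166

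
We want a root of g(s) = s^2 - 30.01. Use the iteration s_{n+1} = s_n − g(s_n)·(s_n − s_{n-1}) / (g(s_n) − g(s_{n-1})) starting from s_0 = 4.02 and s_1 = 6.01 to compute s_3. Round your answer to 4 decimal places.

5.4745

g(4.02) = -13.849600, g(6.01) = 6.110100
s_2 = 6.010000 − 6.110100·(6.010000 − 4.020000) / (6.110100 − (-13.849600)) = 6.010000 − (12.159099)/(19.959700) = 5.400818
g(5.400818) = -0.841170
s_3 = 5.400818 − (-0.841170)·(5.400818 − 6.010000) / (-0.841170 − 6.110100) = 5.400818 − (0.512426)/(-6.951270) = 5.474534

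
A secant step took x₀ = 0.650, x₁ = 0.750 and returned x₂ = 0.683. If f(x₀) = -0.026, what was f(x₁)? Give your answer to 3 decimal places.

The secant line through (0.650, -0.026) and (0.750, f(x₁)) crosses zero at x₂ = 0.683.
So (0.650, -0.026), (0.750, f(x₁)), (0.683, 0) are collinear:
f(x₁) = -0.026 · (0.750 − 0.683) / (0.650 − 0.683) = -0.026 · (0.06700)/(-0.03300) = 0.05279

0.053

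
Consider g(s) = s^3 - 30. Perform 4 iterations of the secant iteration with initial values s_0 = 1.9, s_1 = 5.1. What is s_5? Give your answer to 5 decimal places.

3.10006

g(1.9) = -23.1410000, g(5.1) = 102.6510000
s_2 = 5.1000000 − 102.6510000·(5.1000000 − 1.9000000) / (102.6510000 − (-23.1410000)) = 5.1000000 − (328.4832000)/(125.7920000) = 2.4886797
g(2.4886797) = -14.5862955
s_3 = 2.4886797 − (-14.5862955)·(2.4886797 − 5.1000000) / (-14.5862955 − 102.6510000) = 2.4886797 − (38.0894891)/(-117.2372955) = 2.8135720
g(2.8135720) = -7.7272373
s_4 = 2.8135720 − (-7.7272373)·(2.8135720 − 2.4886797) / (-7.7272373 − (-14.5862955)) = 2.8135720 − (-2.5105195)/(6.8590582) = 3.1795872
g(3.1795872) = 2.1449097
s_5 = 3.1795872 − 2.1449097·(3.1795872 − 2.8135720) / (2.1449097 − (-7.7272373)) = 3.1795872 − (0.7850695)/(9.8721470) = 3.1000635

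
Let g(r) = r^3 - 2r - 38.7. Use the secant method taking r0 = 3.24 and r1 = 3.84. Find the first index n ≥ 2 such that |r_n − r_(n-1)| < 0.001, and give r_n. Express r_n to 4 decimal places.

n = 5, r_n = 3.5794

g(3.24) = -11.167776, g(3.84) = 10.243104
r2 = 3.840000 − 10.243104·(0.600000)/(21.410880) = 3.552956;  |Δ| = 0.287044
g(3.552956) = -0.955181
r3 = 3.552956 − (-0.955181)·(-0.287044)/(-11.198285) = 3.577440;  |Δ| = 0.024484
g(3.577440) = -0.070523
r4 = 3.577440 − (-0.070523)·(0.024484)/(0.884658) = 3.579392;  |Δ| = 0.001952
g(3.579392) = 0.000553
r5 = 3.579392 − 0.000553·(0.001952)/(0.071076) = 3.579377;  |Δ| = 0.000015
|r5 − r4| = 0.000015 < 0.001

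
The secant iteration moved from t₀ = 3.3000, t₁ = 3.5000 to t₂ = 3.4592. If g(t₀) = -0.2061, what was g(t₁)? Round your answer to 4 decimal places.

0.0528

The secant line through (3.3000, -0.2061) and (3.5000, g(t₁)) crosses zero at t₂ = 3.4592.
So (3.3000, -0.2061), (3.5000, g(t₁)), (3.4592, 0) are collinear:
g(t₁) = -0.2061 · (3.5000 − 3.4592) / (3.3000 − 3.4592) = -0.2061 · (0.040800)/(-0.159200) = 0.052820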